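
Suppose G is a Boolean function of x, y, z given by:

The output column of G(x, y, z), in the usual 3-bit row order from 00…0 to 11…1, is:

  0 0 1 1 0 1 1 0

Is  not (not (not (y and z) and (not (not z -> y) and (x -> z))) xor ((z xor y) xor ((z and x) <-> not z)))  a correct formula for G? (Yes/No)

Evaluate not (not (not (y and z) and (not (not z -> y) and (x -> z))) xor ((z xor y) xor ((z and x) <-> not z))) on each row and compare to G:
  x=0, y=0, z=0: formula gives 1, but G = 0 ✗
A single disagreement suffices: at (0,0,0) they differ, so the formula does not compute G.

No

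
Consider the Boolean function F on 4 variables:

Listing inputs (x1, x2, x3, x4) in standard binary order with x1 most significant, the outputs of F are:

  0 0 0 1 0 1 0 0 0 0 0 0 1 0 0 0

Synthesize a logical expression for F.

Collect the rows where F=1 — (0,0,1,1), (0,1,0,1), (1,1,0,0) — and write one minterm per row: ¬x1·¬x2·x3·x4, ¬x1·x2·¬x3·x4, x1·x2·¬x3·¬x4. Their union (logical OR) reproduces the table exactly.

F(x1, x2, x3, x4) = ((((¬x1 ∧ ¬x2) ∧ x3) ∧ x4) ∨ (((¬x1 ∧ x2) ∧ ¬x3) ∧ x4)) ∨ (((x1 ∧ x2) ∧ ¬x3) ∧ ¬x4)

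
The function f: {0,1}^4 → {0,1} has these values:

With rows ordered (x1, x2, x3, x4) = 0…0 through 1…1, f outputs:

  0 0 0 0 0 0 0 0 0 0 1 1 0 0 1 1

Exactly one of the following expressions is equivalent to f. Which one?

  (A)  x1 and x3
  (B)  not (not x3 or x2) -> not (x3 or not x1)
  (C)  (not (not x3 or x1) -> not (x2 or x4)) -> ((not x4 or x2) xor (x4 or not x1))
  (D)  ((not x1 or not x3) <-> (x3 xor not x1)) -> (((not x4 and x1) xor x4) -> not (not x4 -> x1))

A

(B): at (0,0,0,0) it gives 1, but f = 0 — eliminated.
(C): at (0,0,0,1) it gives 1, but f = 0 — eliminated.
(D): at (0,0,0,0) it gives 1, but f = 0 — eliminated.
Only (A) survives; checking it on all 16 rows confirms it matches f.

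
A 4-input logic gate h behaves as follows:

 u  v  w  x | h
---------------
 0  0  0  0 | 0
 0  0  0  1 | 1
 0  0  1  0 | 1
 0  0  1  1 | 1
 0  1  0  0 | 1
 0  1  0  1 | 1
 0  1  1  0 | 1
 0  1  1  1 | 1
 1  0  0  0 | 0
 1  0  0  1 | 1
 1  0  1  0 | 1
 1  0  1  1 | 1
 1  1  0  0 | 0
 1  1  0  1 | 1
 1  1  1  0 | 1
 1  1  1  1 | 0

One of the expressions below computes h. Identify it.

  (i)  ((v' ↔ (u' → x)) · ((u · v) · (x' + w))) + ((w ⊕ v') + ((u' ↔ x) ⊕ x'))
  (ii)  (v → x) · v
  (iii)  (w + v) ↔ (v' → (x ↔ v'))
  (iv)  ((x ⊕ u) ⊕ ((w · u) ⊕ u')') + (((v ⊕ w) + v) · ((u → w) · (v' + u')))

(i) fails at (0,0,0,0): the formula yields 1, h is 0.
(ii) fails at (0,0,0,1): the formula yields 0, h is 1.
(iii) fails at (0,0,0,0): the formula yields 1, h is 0.
That leaves (iv). Evaluating it on every row reproduces the table of h exactly.

iv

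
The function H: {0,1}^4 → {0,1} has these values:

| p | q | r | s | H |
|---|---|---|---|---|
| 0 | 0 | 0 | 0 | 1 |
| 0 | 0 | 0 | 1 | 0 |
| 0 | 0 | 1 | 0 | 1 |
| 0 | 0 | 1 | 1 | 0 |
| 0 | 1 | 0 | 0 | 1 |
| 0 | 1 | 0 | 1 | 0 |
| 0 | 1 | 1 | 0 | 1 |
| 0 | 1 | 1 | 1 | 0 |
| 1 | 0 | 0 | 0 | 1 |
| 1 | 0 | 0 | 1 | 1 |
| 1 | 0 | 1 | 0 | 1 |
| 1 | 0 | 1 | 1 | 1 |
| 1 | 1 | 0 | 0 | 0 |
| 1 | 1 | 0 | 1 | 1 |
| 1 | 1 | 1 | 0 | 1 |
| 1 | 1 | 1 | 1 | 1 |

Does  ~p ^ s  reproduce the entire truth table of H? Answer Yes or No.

No

Check the formula against H row by row:
  p=0, q=0, r=0, s=0: formula gives 1, H = 1 ✓
  p=0, q=0, r=0, s=1: formula gives 0, H = 0 ✓
  p=0, q=0, r=1, s=0: formula gives 1, H = 1 ✓
  p=0, q=0, r=1, s=1: formula gives 0, H = 0 ✓
  …
  p=1, q=0, r=0, s=0: formula gives 0, but H = 1 ✗
A single disagreement suffices: at (1,0,0,0) they differ, so the formula does not compute H.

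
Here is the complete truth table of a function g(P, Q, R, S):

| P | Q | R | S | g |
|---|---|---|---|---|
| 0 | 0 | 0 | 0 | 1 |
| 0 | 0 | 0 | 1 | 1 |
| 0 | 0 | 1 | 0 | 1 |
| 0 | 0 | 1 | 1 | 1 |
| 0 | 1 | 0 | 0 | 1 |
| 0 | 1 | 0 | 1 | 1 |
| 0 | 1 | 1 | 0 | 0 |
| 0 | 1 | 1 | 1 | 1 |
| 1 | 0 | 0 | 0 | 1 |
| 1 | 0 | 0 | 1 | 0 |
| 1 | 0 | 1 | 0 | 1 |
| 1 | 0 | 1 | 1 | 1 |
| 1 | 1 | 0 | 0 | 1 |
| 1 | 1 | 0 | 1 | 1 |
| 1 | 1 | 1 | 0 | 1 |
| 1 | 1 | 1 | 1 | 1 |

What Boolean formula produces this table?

g(P, Q, R, S) = ~((((~P & Q) & R) & ~S) | (((P & ~Q) & ~R) & S))

The 0-rows are (0,1,1,0), (1,0,0,1). Take each as a conjunction (¬P·Q·R·¬S, P·¬Q·¬R·S), form their disjunction, and complement — that gives a formula that is 1 everywhere g is.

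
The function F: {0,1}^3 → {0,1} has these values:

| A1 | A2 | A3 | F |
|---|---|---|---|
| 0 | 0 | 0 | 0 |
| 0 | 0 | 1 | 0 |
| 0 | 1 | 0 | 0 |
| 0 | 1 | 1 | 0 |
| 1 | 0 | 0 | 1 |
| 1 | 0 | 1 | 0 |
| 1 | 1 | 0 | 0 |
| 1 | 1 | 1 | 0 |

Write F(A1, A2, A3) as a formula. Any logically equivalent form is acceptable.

F(A1, A2, A3) = (A1 & ~A2) & ~A3

F is 1 on exactly one input, (1,0,0), whose minterm is A1·¬A2·¬A3. So F is just that conjunction.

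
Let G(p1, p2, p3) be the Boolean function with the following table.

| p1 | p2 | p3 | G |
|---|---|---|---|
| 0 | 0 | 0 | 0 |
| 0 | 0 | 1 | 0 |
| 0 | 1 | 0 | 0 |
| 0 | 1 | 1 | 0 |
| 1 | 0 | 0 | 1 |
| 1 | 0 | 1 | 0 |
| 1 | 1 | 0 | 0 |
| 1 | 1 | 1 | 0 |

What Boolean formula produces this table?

G is 1 on exactly one input, (1,0,0), whose minterm is p1·¬p2·¬p3. So G is just that conjunction.

G(p1, p2, p3) = (p1 & ~p2) & ~p3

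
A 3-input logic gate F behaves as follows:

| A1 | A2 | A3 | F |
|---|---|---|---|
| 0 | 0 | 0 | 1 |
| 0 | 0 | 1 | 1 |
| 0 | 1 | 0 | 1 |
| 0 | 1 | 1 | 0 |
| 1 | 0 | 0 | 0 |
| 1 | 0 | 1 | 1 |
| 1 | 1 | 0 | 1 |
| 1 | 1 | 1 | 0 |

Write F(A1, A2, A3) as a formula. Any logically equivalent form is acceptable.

The 0-rows are (0,1,1), (1,0,0), (1,1,1). Take each as a conjunction (¬A1·A2·A3, A1·¬A2·¬A3, A1·A2·A3), form their disjunction, and complement — that gives a formula that is 1 everywhere F is.

F(A1, A2, A3) = not ((((not A1 and A2) and A3) or ((A1 and not A2) and not A3)) or ((A1 and A2) and A3))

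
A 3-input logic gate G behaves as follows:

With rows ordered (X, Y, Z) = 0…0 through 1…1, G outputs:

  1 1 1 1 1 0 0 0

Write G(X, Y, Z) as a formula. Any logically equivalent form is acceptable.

There are just 3 zero rows: (1,0,1), (1,1,0), (1,1,1). Their minterms are X·¬Y·Z, X·Y·¬Z, X·Y·Z; the OR of those covers precisely the 0-outputs, and negating it yields G.

G(X, Y, Z) = NOT ((((X AND NOT Y) AND Z) OR ((X AND Y) AND NOT Z)) OR ((X AND Y) AND Z))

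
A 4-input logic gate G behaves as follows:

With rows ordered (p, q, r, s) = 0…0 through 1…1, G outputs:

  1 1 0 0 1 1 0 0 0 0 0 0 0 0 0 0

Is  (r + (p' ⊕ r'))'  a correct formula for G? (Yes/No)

Yes

Evaluate (r + (p' ⊕ r'))' on each row and compare to G:
  p=0, q=0, r=0, s=0: formula gives 1, G = 1 ✓
  p=0, q=0, r=0, s=1: formula gives 1, G = 1 ✓
  p=0, q=0, r=1, s=0: formula gives 0, G = 0 ✓
  p=0, q=0, r=1, s=1: formula gives 0, G = 0 ✓
  …and likewise for the remaining 12 rows.
Every row agrees, so the formula is equivalent.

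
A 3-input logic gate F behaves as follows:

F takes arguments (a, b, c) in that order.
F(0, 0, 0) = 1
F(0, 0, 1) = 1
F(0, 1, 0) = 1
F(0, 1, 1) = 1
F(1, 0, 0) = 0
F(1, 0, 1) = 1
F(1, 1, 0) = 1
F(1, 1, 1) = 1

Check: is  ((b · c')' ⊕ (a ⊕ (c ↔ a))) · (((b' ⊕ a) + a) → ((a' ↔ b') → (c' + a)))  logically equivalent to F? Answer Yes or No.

Evaluate ((b · c')' ⊕ (a ⊕ (c ↔ a))) · (((b' ⊕ a) + a) → ((a' ↔ b') → (c' + a))) on each row and compare to F:
  a=0, b=0, c=0: formula gives 0, but F = 1 ✗
Row (0,0,0) is a counterexample, so the formula is not equivalent to F.

No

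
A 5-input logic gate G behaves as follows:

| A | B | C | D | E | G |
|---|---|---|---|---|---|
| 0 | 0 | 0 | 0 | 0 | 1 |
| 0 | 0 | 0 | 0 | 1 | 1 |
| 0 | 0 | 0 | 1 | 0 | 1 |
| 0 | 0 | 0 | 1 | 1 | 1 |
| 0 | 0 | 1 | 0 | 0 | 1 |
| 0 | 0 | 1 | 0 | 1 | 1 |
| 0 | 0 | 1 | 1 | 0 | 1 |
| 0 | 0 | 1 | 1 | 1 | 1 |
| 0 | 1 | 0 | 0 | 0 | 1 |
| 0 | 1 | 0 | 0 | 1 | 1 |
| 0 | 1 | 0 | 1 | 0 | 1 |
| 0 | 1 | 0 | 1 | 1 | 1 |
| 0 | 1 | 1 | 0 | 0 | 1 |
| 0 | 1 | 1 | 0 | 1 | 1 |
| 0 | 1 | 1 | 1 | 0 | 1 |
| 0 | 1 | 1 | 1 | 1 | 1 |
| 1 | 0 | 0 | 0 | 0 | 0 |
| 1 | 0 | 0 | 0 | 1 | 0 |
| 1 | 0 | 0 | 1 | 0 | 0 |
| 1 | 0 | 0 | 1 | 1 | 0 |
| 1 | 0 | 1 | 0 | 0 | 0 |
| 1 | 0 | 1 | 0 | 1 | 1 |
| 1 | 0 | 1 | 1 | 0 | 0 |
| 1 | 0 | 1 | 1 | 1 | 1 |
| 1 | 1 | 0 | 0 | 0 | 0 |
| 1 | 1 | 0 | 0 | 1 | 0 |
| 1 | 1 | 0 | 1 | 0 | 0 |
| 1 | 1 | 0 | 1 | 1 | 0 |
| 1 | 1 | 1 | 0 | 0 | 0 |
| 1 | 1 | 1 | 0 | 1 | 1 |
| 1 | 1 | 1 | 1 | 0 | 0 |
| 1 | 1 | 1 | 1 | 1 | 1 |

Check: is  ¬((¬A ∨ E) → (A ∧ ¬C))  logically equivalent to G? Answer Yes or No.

Yes

Test each input against both G and the formula:
  A=0, B=0, C=0, D=0, E=0: formula gives 1, G = 1 ✓
  A=0, B=0, C=0, D=0, E=1: formula gives 1, G = 1 ✓
  A=0, B=0, C=0, D=1, E=0: formula gives 1, G = 1 ✓
  A=0, B=0, C=0, D=1, E=1: formula gives 1, G = 1 ✓
  … (the remaining 28 rows also agree.)
Every row agrees, so the formula is equivalent.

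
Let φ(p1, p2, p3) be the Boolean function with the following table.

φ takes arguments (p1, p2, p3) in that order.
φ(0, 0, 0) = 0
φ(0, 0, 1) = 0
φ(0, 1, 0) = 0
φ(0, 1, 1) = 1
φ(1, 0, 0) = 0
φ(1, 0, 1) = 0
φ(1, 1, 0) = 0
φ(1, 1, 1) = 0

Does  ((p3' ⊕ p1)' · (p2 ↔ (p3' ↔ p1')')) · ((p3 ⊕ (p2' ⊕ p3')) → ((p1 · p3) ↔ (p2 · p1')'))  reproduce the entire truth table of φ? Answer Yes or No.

Yes

Check the formula against φ row by row:
  p1=0, p2=0, p3=0: formula gives 0, φ = 0 ✓
  p1=0, p2=0, p3=1: formula gives 0, φ = 0 ✓
  p1=0, p2=1, p3=0: formula gives 0, φ = 0 ✓
  p1=0, p2=1, p3=1: formula gives 1, φ = 1 ✓
  p1=1, p2=0, p3=0: formula gives 0, φ = 0 ✓
  …and likewise for the remaining 3 rows.
Every row agrees, so the formula is equivalent.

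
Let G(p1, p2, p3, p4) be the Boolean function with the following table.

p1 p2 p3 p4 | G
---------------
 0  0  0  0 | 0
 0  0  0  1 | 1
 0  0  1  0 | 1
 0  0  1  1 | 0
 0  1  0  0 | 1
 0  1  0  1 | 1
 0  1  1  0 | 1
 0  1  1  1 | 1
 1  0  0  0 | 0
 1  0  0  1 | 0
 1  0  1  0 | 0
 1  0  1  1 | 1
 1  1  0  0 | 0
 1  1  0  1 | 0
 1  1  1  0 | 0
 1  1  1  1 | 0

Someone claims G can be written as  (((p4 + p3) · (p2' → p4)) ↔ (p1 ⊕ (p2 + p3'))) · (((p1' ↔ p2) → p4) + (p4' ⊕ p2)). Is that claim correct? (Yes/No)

Check the formula against G row by row:
  p1=0, p2=0, p3=0, p4=0: formula gives 0, G = 0 ✓
  p1=0, p2=0, p3=0, p4=1: formula gives 1, G = 1 ✓
  p1=0, p2=0, p3=1, p4=0: formula gives 1, G = 1 ✓
  p1=0, p2=0, p3=1, p4=1: formula gives 0, G = 0 ✓
  p1=0, p2=1, p3=0, p4=0: formula gives 0, but G = 1 ✗
A single disagreement suffices: at (0,1,0,0) they differ, so the formula does not compute G.

No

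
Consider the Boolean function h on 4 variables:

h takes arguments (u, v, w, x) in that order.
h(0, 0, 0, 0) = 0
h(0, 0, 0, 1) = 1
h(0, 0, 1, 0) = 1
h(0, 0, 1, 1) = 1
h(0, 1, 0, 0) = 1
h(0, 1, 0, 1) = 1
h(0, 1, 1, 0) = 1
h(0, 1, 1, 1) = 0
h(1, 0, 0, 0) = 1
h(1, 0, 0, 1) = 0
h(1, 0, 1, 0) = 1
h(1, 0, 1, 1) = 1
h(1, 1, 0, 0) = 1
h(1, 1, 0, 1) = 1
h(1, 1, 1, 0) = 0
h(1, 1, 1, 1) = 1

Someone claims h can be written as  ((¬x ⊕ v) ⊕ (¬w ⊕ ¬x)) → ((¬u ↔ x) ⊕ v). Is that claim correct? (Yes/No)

Test each input against both h and the formula:
  u=0, v=0, w=0, x=0: formula gives 0, h = 0 ✓
  u=0, v=0, w=0, x=1: formula gives 1, h = 1 ✓
  u=0, v=0, w=1, x=0: formula gives 1, h = 1 ✓
  u=0, v=0, w=1, x=1: formula gives 1, h = 1 ✓
  …and likewise for the remaining 12 rows.
Every row agrees, so the formula is equivalent.

Yes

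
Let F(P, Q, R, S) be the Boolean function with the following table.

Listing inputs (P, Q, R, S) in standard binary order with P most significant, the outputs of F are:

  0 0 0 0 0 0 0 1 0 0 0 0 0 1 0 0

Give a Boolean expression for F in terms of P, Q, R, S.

Collect the rows where F=1 — (0,1,1,1), (1,1,0,1) — and write one minterm per row: ¬P·Q·R·S, P·Q·¬R·S. Their union (logical OR) reproduces the table exactly.

F(P, Q, R, S) = (((NOT P AND Q) AND R) AND S) OR (((P AND Q) AND NOT R) AND S)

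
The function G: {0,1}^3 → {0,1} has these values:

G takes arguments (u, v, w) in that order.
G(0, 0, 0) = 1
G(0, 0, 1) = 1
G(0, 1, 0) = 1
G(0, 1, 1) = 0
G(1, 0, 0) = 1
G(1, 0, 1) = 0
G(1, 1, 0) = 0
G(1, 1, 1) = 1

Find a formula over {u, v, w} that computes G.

G(u, v, w) = ¬((((¬u ∧ v) ∧ w) ∨ ((u ∧ ¬v) ∧ w)) ∨ ((u ∧ v) ∧ ¬w))

G is 0 on only 3 rows — (0,1,1), (1,0,1), (1,1,0). Writing each as a minterm (¬u·v·w, u·¬v·w, u·v·¬w) and OR-ing them characterizes exactly where G=0, so G is the negation of that disjunction.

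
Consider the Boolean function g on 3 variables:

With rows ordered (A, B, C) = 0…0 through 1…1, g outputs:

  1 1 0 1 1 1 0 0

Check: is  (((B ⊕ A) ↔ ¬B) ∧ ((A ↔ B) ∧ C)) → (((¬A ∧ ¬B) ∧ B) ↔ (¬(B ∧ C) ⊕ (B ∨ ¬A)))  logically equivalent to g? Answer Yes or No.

No

Check the formula against g row by row:
  A=0, B=0, C=0: formula gives 1, g = 1 ✓
  A=0, B=0, C=1: formula gives 1, g = 1 ✓
  A=0, B=1, C=0: formula gives 1, but g = 0 ✗
A single disagreement suffices: at (0,1,0) they differ, so the formula does not compute g.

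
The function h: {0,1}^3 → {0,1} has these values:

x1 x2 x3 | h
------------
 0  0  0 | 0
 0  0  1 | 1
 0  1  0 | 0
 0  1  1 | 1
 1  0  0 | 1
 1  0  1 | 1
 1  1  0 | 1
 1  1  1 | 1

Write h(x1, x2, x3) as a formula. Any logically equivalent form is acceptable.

h(x1, x2, x3) = NOT (((NOT x1 AND NOT x2) AND NOT x3) OR ((NOT x1 AND x2) AND NOT x3))

The 0-rows are (0,0,0), (0,1,0). Take each as a conjunction (¬x1·¬x2·¬x3, ¬x1·x2·¬x3), form their disjunction, and complement — that gives a formula that is 1 everywhere h is.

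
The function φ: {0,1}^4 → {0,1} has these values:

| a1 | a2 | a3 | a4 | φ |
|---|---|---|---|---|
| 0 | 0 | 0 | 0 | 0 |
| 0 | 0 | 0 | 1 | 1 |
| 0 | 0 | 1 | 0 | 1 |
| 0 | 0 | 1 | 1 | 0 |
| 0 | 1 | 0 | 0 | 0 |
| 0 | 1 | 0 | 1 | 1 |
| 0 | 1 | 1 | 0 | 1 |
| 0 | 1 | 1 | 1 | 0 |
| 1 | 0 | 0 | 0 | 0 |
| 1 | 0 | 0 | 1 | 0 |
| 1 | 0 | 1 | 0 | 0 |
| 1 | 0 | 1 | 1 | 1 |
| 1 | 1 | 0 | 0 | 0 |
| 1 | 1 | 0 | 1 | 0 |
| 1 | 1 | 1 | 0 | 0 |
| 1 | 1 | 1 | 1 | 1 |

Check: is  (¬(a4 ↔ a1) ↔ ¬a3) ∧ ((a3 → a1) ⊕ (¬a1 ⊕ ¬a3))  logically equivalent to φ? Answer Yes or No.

Yes

Test each input against both φ and the formula:
  a1=0, a2=0, a3=0, a4=0: formula gives 0, φ = 0 ✓
  a1=0, a2=0, a3=0, a4=1: formula gives 1, φ = 1 ✓
  a1=0, a2=0, a3=1, a4=0: formula gives 1, φ = 1 ✓
  a1=0, a2=0, a3=1, a4=1: formula gives 0, φ = 0 ✓
  … (the remaining 12 rows also agree.)
All 16 rows match — the expression computes φ exactly.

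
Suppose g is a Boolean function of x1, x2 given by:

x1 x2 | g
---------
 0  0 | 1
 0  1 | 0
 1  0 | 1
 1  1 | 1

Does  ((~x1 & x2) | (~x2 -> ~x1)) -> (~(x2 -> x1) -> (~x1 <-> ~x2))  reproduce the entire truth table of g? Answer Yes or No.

Evaluate ((~x1 & x2) | (~x2 -> ~x1)) -> (~(x2 -> x1) -> (~x1 <-> ~x2)) on each row and compare to g:
  x1=0, x2=0: formula gives 1, g = 1 ✓
  x1=0, x2=1: formula gives 0, g = 0 ✓
  x1=1, x2=0: formula gives 1, g = 1 ✓
  x1=1, x2=1: formula gives 1, g = 1 ✓
All 4 rows match — the expression computes g exactly.

Yes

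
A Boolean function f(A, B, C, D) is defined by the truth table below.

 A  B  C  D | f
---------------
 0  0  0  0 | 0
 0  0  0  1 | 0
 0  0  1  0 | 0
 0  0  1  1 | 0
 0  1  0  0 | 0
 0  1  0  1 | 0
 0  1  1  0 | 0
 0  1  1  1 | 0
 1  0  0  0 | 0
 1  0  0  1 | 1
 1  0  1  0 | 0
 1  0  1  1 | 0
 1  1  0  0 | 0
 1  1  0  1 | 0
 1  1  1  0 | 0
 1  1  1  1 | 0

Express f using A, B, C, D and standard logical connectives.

f(A, B, C, D) = ((A · B') · C') · D

Only row (1,0,0,1) gives 1. That row's minterm A·¬B·¬C·D is f directly.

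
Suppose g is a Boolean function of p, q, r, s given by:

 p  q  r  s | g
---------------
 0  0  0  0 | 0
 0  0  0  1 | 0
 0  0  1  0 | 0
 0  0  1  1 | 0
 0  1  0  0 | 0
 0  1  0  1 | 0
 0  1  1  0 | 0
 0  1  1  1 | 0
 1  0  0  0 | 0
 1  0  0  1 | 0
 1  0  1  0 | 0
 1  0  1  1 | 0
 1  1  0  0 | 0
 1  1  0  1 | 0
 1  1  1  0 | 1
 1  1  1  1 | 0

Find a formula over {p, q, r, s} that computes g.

g(p, q, r, s) = ((p & q) & r) & ~s

Only row (1,1,1,0) gives 1. That row's minterm p·q·r·¬s is g directly.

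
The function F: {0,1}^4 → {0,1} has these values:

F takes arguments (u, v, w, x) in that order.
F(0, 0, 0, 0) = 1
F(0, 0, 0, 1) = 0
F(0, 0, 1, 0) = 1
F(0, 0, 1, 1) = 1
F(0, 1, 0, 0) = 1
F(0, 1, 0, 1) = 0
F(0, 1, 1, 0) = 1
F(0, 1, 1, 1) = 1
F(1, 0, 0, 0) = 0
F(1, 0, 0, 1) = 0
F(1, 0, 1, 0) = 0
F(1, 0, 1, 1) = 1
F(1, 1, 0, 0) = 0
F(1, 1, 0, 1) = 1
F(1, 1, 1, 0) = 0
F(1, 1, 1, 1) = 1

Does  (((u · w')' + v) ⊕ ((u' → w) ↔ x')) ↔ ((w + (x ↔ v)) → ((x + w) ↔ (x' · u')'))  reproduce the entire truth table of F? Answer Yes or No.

Yes

Check the formula against F row by row:
  u=0, v=0, w=0, x=0: formula gives 1, F = 1 ✓
  u=0, v=0, w=0, x=1: formula gives 0, F = 0 ✓
  u=0, v=0, w=1, x=0: formula gives 1, F = 1 ✓
  u=0, v=0, w=1, x=1: formula gives 1, F = 1 ✓
  …and likewise for the remaining 12 rows.
All 16 rows match — the expression computes F exactly.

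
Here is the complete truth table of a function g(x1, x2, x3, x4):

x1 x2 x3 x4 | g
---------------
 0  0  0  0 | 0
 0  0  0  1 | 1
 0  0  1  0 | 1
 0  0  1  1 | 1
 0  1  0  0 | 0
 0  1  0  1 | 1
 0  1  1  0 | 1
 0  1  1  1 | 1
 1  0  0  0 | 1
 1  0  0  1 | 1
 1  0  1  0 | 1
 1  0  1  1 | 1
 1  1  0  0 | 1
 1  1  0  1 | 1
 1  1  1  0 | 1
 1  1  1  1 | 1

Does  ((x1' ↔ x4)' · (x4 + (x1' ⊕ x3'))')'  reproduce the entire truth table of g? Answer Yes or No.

Check the formula against g row by row:
  x1=0, x2=0, x3=0, x4=0: formula gives 0, g = 0 ✓
  x1=0, x2=0, x3=0, x4=1: formula gives 1, g = 1 ✓
  x1=0, x2=0, x3=1, x4=0: formula gives 1, g = 1 ✓
  x1=0, x2=0, x3=1, x4=1: formula gives 1, g = 1 ✓
  …and likewise for the remaining 12 rows.
All 16 rows match — the expression computes g exactly.

Yes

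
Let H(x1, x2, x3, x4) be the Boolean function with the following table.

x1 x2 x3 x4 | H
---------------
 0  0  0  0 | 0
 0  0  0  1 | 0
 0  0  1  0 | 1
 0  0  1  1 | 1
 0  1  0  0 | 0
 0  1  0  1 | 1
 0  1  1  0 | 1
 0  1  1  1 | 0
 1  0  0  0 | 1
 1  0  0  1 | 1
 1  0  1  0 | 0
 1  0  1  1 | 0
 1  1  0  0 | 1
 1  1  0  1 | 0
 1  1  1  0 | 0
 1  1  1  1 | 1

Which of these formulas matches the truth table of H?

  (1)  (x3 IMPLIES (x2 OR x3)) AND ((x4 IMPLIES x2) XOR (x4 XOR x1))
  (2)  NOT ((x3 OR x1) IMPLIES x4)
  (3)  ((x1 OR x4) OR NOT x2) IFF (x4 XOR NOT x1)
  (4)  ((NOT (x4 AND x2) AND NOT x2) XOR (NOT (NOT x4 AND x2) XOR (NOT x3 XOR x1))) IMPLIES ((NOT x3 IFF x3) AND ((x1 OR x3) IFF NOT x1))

4

(1): at (0,0,0,0) it gives 1, but H = 0 — eliminated.
(2): at (0,0,1,1) it gives 0, but H = 1 — eliminated.
(3): at (0,0,0,0) it gives 1, but H = 0 — eliminated.
Only (4) survives; checking it on all 16 rows confirms it matches H.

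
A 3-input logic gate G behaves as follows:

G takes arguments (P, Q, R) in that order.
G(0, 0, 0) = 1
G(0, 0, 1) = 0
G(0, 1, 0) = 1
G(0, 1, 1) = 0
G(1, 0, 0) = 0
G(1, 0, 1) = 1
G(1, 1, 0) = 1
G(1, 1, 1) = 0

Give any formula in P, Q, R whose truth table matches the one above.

G(P, Q, R) = ((((~P & ~Q) & ~R) | ((~P & Q) & ~R)) | ((P & ~Q) & R)) | ((P & Q) & ~R)

The 1-rows are (0,0,0), (0,1,0), (1,0,1), (1,1,0). Each contributes one minterm — ¬P·¬Q·¬R; ¬P·Q·¬R; P·¬Q·R; P·Q·¬R — and their disjunction is a sum-of-products form of G.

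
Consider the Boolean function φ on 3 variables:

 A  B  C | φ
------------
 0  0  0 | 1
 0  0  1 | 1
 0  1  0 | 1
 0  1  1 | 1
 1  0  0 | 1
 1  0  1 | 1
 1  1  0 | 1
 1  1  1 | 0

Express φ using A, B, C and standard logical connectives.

The output is 0 only when every input is 1 — NAND of all inputs.

φ(A, B, C) = ((A · B) · C)'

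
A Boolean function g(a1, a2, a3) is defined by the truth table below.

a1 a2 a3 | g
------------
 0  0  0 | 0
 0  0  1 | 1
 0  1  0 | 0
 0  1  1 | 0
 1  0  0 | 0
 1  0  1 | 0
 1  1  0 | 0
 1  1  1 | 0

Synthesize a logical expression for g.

g is 1 on exactly one input, (0,0,1), whose minterm is ¬a1·¬a2·a3. So g is just that conjunction.

g(a1, a2, a3) = (a1' · a2') · a3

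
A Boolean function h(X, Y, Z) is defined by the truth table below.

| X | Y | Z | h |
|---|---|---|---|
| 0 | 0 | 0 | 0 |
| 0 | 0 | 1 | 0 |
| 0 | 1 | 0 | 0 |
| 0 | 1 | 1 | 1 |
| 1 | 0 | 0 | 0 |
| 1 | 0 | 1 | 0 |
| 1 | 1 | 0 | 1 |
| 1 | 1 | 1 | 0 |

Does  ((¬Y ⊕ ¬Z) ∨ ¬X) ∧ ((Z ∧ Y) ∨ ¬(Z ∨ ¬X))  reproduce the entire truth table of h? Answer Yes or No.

Evaluate ((¬Y ⊕ ¬Z) ∨ ¬X) ∧ ((Z ∧ Y) ∨ ¬(Z ∨ ¬X)) on each row and compare to h:
  X=0, Y=0, Z=0: formula gives 0, h = 0 ✓
  X=0, Y=0, Z=1: formula gives 0, h = 0 ✓
  X=0, Y=1, Z=0: formula gives 0, h = 0 ✓
  X=0, Y=1, Z=1: formula gives 1, h = 1 ✓
  X=1, Y=0, Z=0: formula gives 0, h = 0 ✓
  … (the remaining 3 rows also agree.)
All 8 rows match — the expression computes h exactly.

Yes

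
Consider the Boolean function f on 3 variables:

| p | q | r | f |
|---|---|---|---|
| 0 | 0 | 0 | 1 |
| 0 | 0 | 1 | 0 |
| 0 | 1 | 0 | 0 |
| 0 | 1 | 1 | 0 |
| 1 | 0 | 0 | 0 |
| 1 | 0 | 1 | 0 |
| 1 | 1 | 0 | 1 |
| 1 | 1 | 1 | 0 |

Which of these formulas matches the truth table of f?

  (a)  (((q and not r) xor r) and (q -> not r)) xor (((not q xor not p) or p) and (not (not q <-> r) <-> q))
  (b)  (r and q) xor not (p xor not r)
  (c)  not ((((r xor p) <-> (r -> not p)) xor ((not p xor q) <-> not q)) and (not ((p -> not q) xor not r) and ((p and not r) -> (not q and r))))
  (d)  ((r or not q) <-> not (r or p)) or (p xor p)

(a) disagrees with f on (0,0,0) (formula → 0, table → 1); rule it out.
(b) disagrees with f on (0,0,0) (formula → 0, table → 1); rule it out.
(c) disagrees with f on (0,0,0) (formula → 0, table → 1); rule it out.
That leaves (d). Evaluating it on every row reproduces the table of f exactly.

d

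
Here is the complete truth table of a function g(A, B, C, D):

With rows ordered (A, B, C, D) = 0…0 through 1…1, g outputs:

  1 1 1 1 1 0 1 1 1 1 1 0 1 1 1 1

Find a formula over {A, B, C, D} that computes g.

g(A, B, C, D) = ~((((~A & B) & ~C) & D) | (((A & ~B) & C) & D))

The 0-rows are (0,1,0,1), (1,0,1,1). Take each as a conjunction (¬A·B·¬C·D, A·¬B·C·D), form their disjunction, and complement — that gives a formula that is 1 everywhere g is.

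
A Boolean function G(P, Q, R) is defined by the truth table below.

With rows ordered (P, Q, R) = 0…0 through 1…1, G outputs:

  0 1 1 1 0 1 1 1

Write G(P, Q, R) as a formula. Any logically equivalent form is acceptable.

G(P, Q, R) = (((P' · Q') · R') + ((P · Q') · R'))'

G is 0 on only 2 rows — (0,0,0), (1,0,0). Writing each as a minterm (¬P·¬Q·¬R, P·¬Q·¬R) and OR-ing them characterizes exactly where G=0, so G is the negation of that disjunction.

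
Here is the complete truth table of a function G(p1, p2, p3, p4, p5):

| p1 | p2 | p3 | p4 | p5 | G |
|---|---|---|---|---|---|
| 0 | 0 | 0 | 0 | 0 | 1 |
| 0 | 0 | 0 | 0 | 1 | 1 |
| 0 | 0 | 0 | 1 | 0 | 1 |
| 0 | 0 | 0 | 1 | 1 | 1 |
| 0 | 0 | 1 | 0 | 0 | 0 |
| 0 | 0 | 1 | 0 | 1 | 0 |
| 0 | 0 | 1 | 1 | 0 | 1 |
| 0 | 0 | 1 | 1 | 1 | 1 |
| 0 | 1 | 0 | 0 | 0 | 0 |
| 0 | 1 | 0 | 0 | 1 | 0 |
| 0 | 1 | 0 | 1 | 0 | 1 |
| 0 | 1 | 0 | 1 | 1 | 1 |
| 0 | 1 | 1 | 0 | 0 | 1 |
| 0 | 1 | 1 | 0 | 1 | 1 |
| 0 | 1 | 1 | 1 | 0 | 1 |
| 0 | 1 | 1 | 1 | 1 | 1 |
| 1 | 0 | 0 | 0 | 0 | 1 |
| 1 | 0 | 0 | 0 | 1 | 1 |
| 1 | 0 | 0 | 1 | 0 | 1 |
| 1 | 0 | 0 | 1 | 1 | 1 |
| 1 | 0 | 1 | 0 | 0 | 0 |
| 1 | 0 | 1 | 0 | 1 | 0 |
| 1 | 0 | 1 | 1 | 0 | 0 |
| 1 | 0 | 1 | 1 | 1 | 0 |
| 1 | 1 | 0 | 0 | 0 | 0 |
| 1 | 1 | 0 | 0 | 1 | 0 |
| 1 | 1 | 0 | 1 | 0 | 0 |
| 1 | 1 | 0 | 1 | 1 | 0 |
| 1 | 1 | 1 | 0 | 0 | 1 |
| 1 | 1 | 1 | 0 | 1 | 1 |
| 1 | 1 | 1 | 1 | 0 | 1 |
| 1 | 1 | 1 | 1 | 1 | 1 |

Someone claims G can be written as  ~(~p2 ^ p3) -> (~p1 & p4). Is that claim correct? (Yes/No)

Yes

Check the formula against G row by row:
  p1=0, p2=0, p3=0, p4=0, p5=0: formula gives 1, G = 1 ✓
  p1=0, p2=0, p3=0, p4=0, p5=1: formula gives 1, G = 1 ✓
  p1=0, p2=0, p3=0, p4=1, p5=0: formula gives 1, G = 1 ✓
  p1=0, p2=0, p3=0, p4=1, p5=1: formula gives 1, G = 1 ✓
  … (the remaining 28 rows also agree.)
All 32 rows match — the expression computes G exactly.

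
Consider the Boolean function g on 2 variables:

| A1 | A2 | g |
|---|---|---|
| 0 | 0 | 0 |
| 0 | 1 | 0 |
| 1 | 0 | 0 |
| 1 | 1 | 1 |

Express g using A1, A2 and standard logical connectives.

The output is 1 only when every input is 1 — the AND of all inputs.

g(A1, A2) = A1 and A2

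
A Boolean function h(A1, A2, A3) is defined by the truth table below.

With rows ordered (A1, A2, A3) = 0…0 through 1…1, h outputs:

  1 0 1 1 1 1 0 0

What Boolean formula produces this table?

h(A1, A2, A3) = NOT ((((NOT A1 AND NOT A2) AND A3) OR ((A1 AND A2) AND NOT A3)) OR ((A1 AND A2) AND A3))

The 0-rows are (0,0,1), (1,1,0), (1,1,1). Take each as a conjunction (¬A1·¬A2·A3, A1·A2·¬A3, A1·A2·A3), form their disjunction, and complement — that gives a formula that is 1 everywhere h is.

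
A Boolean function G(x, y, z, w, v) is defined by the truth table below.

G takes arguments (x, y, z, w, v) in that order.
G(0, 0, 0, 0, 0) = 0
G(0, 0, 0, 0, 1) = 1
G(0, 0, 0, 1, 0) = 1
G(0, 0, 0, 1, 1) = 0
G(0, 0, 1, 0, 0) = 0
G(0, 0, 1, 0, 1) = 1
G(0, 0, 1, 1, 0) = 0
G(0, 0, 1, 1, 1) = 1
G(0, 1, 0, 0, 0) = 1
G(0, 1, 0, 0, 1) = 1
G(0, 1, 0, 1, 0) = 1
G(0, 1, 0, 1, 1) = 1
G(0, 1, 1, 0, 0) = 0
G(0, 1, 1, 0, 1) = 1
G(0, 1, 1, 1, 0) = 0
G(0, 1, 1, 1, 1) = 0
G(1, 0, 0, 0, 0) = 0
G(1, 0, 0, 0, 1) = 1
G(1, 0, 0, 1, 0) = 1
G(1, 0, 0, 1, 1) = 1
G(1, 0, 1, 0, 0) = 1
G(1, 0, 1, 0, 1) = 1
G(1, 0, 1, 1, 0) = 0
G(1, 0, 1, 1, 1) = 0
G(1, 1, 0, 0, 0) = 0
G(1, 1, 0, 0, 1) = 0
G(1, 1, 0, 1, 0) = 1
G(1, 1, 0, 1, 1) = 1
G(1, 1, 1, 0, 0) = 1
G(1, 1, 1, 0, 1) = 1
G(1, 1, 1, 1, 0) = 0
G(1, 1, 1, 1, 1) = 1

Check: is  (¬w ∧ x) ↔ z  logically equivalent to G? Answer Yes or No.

No

Evaluate (¬w ∧ x) ↔ z on each row and compare to G:
  x=0, y=0, z=0, w=0, v=0: formula gives 1, but G = 0 ✗
Row (0,0,0,0,0) is a counterexample, so the formula is not equivalent to G.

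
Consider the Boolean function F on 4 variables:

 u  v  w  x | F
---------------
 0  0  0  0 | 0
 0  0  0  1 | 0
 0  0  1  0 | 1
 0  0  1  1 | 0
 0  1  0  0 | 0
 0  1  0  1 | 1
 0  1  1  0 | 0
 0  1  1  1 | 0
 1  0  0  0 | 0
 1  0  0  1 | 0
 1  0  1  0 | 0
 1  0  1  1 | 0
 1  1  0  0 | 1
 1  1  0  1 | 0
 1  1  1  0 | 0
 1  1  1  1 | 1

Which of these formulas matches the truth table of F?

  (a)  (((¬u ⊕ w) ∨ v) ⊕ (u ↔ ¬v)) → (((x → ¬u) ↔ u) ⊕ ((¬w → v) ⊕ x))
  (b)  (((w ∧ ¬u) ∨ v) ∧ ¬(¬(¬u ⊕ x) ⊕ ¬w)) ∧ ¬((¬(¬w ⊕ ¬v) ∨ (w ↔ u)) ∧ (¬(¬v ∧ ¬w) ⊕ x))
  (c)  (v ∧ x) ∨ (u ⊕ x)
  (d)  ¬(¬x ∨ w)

(a) fails at (0,0,0,1): the formula yields 1, F is 0.
(c) fails at (0,0,0,1): the formula yields 1, F is 0.
(d) fails at (0,0,0,1): the formula yields 1, F is 0.
(b) is the remaining candidate, and it agrees with F on all 16 inputs.

b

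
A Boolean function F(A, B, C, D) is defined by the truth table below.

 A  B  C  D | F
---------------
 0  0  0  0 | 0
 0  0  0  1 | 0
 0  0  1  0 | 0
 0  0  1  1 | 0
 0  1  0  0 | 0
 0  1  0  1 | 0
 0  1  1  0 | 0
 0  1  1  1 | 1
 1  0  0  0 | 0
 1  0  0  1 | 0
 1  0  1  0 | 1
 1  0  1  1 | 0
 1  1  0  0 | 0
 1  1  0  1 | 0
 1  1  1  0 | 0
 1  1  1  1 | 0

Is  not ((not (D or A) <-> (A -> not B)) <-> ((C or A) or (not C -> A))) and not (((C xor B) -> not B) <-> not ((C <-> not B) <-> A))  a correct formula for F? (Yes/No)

No

Evaluate not ((not (D or A) <-> (A -> not B)) <-> ((C or A) or (not C -> A))) and not (((C xor B) -> not B) <-> not ((C <-> not B) <-> A)) on each row and compare to F:
  A=0, B=0, C=0, D=0: formula gives 1, but F = 0 ✗
Row (0,0,0,0) is a counterexample, so the formula is not equivalent to F.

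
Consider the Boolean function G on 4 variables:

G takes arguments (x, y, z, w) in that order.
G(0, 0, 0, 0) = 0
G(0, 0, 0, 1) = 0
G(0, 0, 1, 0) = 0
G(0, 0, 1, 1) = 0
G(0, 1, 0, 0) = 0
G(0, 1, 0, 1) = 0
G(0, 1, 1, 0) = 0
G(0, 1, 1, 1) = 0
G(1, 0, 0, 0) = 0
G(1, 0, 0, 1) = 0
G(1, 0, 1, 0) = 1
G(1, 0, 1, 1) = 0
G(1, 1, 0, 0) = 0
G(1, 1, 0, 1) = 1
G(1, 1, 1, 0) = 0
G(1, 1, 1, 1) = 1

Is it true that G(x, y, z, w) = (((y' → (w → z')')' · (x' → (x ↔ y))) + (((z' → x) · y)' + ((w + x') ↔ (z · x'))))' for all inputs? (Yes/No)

Test each input against both G and the formula:
  x=0, y=0, z=0, w=0: formula gives 0, G = 0 ✓
  x=0, y=0, z=0, w=1: formula gives 0, G = 0 ✓
  x=0, y=0, z=1, w=0: formula gives 0, G = 0 ✓
  x=0, y=0, z=1, w=1: formula gives 0, G = 0 ✓
  …
  x=1, y=0, z=1, w=0: formula gives 0, but G = 1 ✗
A single disagreement suffices: at (1,0,1,0) they differ, so the formula does not compute G.

No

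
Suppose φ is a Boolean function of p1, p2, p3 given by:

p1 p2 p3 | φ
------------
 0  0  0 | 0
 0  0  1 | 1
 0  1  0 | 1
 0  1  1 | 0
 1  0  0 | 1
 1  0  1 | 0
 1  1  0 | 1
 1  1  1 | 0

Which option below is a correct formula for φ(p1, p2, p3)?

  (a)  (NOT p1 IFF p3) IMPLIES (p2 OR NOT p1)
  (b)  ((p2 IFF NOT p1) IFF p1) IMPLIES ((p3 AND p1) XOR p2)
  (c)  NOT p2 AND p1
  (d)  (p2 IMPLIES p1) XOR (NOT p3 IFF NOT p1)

d

(a) disagrees with φ on (0,0,0) (formula → 1, table → 0); rule it out.
(b) disagrees with φ on (0,0,1) (formula → 0, table → 1); rule it out.
(c) disagrees with φ on (0,0,1) (formula → 0, table → 1); rule it out.
Only (d) survives; checking it on all 8 rows confirms it matches φ.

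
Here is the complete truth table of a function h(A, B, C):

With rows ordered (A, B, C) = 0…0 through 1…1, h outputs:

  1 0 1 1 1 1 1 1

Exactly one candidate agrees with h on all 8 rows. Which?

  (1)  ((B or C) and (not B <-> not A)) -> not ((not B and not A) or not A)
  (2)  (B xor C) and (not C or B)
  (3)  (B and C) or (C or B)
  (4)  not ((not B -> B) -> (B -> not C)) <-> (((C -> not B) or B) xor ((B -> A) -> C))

(2) fails at (0,0,0): the formula yields 0, h is 1.
(3) fails at (0,0,0): the formula yields 0, h is 1.
(4) fails at (0,0,0): the formula yields 0, h is 1.
That leaves (1). Evaluating it on every row reproduces the table of h exactly.

1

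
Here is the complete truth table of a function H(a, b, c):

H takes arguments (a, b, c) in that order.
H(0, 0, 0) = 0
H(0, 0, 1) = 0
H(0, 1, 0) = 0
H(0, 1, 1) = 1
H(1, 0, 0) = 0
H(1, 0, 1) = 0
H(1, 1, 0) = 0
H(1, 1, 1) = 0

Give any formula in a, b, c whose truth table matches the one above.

H(a, b, c) = (¬a ∧ b) ∧ c

Only row (0,1,1) gives 1. That row's minterm ¬a·b·c is H directly.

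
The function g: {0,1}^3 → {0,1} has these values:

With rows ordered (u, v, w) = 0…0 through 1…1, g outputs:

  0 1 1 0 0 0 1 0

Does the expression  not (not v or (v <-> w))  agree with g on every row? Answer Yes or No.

No

Test each input against both g and the formula:
  u=0, v=0, w=0: formula gives 0, g = 0 ✓
  u=0, v=0, w=1: formula gives 0, but g = 1 ✗
Row (0,0,1) is a counterexample, so the formula is not equivalent to g.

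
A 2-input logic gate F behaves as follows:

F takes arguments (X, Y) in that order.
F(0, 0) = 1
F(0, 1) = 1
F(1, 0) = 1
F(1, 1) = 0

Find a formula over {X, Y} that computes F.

F(X, Y) = ¬(X ∧ Y)

The output is 0 only when every input is 1 — NAND of all inputs.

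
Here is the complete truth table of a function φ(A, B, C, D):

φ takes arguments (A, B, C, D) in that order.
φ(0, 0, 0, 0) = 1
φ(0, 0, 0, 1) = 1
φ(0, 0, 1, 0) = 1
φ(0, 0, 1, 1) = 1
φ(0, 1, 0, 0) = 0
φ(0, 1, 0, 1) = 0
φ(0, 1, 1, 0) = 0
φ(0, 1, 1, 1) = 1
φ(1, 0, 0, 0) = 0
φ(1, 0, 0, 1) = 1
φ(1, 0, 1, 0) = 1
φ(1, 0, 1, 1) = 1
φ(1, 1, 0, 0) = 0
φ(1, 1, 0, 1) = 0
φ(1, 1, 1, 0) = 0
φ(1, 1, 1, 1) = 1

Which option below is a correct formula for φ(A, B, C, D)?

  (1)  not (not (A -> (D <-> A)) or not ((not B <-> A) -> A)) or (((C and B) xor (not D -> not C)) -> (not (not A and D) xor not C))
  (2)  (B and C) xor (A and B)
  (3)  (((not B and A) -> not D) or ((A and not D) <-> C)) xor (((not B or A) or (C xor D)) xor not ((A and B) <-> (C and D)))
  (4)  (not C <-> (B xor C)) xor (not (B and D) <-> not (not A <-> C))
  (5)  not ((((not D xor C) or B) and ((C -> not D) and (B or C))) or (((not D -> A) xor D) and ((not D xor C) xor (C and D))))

5

(1) disagrees with φ on (0,1,0,1) (formula → 1, table → 0); rule it out.
(2) disagrees with φ on (0,0,0,0) (formula → 0, table → 1); rule it out.
(3) disagrees with φ on (0,0,0,0) (formula → 0, table → 1); rule it out.
(4) disagrees with φ on (0,0,1,0) (formula → 0, table → 1); rule it out.
(5) is the remaining candidate, and it agrees with φ on all 16 inputs.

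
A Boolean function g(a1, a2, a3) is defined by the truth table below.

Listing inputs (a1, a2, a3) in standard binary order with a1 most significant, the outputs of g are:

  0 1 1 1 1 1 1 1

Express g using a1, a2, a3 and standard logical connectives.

g(a1, a2, a3) = (a1 ∨ a2) ∨ a3

The output is 1 whenever at least one input is 1 — the OR of all inputs.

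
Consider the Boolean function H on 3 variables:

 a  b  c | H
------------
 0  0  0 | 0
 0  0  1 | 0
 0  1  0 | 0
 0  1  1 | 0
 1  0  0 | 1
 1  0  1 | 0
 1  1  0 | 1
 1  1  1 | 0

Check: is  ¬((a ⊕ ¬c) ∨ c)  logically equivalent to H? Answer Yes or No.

Yes

Check the formula against H row by row:
  a=0, b=0, c=0: formula gives 0, H = 0 ✓
  a=0, b=0, c=1: formula gives 0, H = 0 ✓
  a=0, b=1, c=0: formula gives 0, H = 0 ✓
  a=0, b=1, c=1: formula gives 0, H = 0 ✓
  a=1, b=0, c=0: formula gives 1, H = 1 ✓
  … (the remaining 3 rows also agree.)
No disagreement on any input; they are logically equivalent.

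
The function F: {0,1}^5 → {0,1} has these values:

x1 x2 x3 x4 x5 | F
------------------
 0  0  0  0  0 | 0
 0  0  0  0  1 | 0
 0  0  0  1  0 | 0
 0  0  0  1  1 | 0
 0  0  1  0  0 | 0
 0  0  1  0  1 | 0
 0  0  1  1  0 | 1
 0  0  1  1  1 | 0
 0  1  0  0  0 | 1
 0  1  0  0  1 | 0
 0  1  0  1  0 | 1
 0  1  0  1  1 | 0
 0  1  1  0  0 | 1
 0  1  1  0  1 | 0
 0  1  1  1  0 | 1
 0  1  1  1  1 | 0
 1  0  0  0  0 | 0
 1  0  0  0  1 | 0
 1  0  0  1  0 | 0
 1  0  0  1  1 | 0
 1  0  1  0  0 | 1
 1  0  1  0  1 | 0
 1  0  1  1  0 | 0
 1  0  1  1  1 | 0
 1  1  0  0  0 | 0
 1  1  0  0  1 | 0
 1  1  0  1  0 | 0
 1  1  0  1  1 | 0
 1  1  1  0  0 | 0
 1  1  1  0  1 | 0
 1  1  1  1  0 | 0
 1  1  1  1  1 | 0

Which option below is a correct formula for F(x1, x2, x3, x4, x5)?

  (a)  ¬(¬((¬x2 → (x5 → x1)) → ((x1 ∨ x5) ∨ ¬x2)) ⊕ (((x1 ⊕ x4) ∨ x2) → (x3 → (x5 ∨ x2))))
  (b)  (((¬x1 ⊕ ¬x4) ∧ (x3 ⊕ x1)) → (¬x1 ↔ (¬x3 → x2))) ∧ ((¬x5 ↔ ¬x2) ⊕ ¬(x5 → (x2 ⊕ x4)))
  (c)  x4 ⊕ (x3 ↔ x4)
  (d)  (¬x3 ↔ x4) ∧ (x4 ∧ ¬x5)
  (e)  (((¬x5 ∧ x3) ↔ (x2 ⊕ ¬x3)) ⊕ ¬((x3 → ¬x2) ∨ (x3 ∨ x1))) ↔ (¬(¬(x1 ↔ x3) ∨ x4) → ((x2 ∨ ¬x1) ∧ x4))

(b) fails at (0,0,0,0,0): the formula yields 1, F is 0.
(c) fails at (0,0,0,0,0): the formula yields 1, F is 0.
(d) fails at (0,0,0,1,0): the formula yields 1, F is 0.
(e) fails at (0,0,0,0,0): the formula yields 1, F is 0.
Only (a) survives; checking it on all 32 rows confirms it matches F.

a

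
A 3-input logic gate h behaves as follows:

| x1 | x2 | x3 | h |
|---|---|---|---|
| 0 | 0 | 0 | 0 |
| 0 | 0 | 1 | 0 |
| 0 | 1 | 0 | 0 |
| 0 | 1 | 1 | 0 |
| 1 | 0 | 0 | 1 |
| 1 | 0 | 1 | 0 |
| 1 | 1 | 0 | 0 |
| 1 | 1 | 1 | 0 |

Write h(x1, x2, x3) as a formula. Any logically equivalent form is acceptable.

Only row (1,0,0) gives 1. That row's minterm x1·¬x2·¬x3 is h directly.

h(x1, x2, x3) = (x1 and not x2) and not x3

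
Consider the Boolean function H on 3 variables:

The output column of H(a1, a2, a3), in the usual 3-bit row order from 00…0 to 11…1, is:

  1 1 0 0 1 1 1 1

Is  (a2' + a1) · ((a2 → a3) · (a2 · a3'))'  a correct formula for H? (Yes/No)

Yes

Test each input against both H and the formula:
  a1=0, a2=0, a3=0: formula gives 1, H = 1 ✓
  a1=0, a2=0, a3=1: formula gives 1, H = 1 ✓
  a1=0, a2=1, a3=0: formula gives 0, H = 0 ✓
  a1=0, a2=1, a3=1: formula gives 0, H = 0 ✓
  a1=1, a2=0, a3=0: formula gives 1, H = 1 ✓
  …and likewise for the remaining 3 rows.
No disagreement on any input; they are logically equivalent.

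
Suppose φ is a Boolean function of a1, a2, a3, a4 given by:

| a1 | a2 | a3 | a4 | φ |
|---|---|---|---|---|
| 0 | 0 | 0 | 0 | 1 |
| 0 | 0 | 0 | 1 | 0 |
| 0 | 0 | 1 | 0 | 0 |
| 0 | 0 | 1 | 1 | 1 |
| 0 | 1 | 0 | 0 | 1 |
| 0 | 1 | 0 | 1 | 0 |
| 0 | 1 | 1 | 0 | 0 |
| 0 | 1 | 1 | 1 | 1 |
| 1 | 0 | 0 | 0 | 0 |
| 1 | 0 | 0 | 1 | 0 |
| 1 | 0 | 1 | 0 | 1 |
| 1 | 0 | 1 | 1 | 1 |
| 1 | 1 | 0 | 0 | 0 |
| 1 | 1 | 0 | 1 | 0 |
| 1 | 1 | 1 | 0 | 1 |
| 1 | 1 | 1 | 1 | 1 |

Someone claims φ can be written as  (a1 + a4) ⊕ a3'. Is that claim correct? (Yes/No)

Test each input against both φ and the formula:
  a1=0, a2=0, a3=0, a4=0: formula gives 1, φ = 1 ✓
  a1=0, a2=0, a3=0, a4=1: formula gives 0, φ = 0 ✓
  a1=0, a2=0, a3=1, a4=0: formula gives 0, φ = 0 ✓
  a1=0, a2=0, a3=1, a4=1: formula gives 1, φ = 1 ✓
  …and likewise for the remaining 12 rows.
No disagreement on any input; they are logically equivalent.

Yes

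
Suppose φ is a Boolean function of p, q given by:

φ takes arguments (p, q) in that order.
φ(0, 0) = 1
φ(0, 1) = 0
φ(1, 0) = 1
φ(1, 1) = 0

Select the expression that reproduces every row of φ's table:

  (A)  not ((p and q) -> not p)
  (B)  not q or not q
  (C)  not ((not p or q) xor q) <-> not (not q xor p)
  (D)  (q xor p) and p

(A): at (0,0) it gives 0, but φ = 1 — eliminated.
(C): at (0,1) it gives 1, but φ = 0 — eliminated.
(D): at (0,0) it gives 0, but φ = 1 — eliminated.
Only (B) survives; checking it on all 4 rows confirms it matches φ.

B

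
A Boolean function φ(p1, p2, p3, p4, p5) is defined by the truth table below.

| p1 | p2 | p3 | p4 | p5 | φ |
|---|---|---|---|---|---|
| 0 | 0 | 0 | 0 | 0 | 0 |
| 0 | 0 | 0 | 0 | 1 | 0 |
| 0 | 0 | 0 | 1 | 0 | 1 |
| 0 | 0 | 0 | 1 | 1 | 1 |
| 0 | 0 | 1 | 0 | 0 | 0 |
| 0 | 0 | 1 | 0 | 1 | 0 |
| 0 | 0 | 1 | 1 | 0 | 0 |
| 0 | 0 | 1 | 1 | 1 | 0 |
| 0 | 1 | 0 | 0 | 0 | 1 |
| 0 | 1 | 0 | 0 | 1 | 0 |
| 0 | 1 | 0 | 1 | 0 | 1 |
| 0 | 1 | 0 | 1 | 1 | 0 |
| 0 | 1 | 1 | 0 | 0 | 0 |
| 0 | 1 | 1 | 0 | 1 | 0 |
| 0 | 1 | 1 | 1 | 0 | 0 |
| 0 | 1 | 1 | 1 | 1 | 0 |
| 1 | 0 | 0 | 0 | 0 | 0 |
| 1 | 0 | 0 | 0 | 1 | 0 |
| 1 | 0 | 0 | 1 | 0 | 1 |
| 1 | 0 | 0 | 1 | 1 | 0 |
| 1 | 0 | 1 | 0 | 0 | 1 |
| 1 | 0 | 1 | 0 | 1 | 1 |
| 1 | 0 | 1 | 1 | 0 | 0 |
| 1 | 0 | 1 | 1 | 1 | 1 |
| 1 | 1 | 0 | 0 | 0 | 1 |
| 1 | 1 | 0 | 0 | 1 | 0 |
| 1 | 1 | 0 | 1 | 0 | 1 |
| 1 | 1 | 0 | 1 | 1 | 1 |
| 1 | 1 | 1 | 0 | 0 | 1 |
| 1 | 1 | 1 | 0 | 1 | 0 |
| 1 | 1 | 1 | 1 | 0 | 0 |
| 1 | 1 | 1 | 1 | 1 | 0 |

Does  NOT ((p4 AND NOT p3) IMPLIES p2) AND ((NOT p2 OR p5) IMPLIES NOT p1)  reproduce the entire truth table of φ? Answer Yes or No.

Test each input against both φ and the formula:
  p1=0, p2=0, p3=0, p4=0, p5=0: formula gives 0, φ = 0 ✓
  p1=0, p2=0, p3=0, p4=0, p5=1: formula gives 0, φ = 0 ✓
  p1=0, p2=0, p3=0, p4=1, p5=0: formula gives 1, φ = 1 ✓
  p1=0, p2=0, p3=0, p4=1, p5=1: formula gives 1, φ = 1 ✓
  …
  p1=0, p2=1, p3=0, p4=0, p5=0: formula gives 0, but φ = 1 ✗
Since they disagree at (0,1,0,0,0), the expression is not a correct formula for φ.

No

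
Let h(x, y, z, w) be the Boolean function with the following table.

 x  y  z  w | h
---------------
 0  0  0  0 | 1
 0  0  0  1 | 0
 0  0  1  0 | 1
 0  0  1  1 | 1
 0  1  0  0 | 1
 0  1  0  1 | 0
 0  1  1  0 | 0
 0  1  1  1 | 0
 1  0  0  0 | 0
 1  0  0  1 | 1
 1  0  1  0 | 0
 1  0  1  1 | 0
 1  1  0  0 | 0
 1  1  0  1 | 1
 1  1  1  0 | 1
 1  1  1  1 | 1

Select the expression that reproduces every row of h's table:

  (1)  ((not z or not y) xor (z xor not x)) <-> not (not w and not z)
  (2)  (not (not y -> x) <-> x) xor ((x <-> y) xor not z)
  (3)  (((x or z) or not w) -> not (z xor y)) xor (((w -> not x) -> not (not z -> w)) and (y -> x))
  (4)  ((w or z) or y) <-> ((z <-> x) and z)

(2) fails at (0,0,0,0): the formula yields 0, h is 1.
(3) fails at (0,0,0,0): the formula yields 0, h is 1.
(4) fails at (0,0,1,0): the formula yields 0, h is 1.
Only (1) survives; checking it on all 16 rows confirms it matches h.

1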